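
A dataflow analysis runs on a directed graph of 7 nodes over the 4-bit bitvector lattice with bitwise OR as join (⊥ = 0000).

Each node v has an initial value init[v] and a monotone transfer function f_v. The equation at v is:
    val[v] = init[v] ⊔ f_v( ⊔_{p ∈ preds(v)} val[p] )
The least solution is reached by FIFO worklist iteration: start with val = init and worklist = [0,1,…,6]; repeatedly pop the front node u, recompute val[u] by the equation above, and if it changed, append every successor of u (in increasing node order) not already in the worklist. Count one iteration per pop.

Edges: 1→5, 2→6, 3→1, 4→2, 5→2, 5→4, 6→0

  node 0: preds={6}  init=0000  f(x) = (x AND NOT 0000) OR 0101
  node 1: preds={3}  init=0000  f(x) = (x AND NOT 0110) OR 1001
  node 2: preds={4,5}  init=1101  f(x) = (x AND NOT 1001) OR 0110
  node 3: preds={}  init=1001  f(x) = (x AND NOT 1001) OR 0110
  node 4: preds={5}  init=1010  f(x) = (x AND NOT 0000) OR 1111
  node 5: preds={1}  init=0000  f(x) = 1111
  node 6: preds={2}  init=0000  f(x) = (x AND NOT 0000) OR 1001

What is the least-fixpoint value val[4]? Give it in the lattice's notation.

1111

Trace (11 dequeues):
  [1] u=0 | in 0000 | out 0101 | prev 0000 | push {}
  [2] u=1 | in 1001 | out 1001 | prev 0000 | push {}
  [3] u=2 | in 1010 | out 1111 | prev 1101 | push {}
  [4] u=3 | in 0000 | out 1111 | prev 1001 | push {1}
  [5] u=4 | in 0000 | out 1111 | prev 1010 | push {2}
  [6] u=5 | in 1001 | out 1111 | prev 0000 | push {4}
  [7] u=6 | in 1111 | out 1111 | prev 0000 | push {0}
  [8] u=1 | in 1111 | out 1001 | ==
  [9] u=2 | in 1111 | out 1111 | ==
  [10] u=4 | in 1111 | out 1111 | ==
  [11] u=0 | in 1111 | out 1111 | prev 0101 | push {}

Converged values:
  [0] 1111
  [1] 1001
  [2] 1111
  [3] 1111
  [4] 1111
  [5] 1111
  [6] 1111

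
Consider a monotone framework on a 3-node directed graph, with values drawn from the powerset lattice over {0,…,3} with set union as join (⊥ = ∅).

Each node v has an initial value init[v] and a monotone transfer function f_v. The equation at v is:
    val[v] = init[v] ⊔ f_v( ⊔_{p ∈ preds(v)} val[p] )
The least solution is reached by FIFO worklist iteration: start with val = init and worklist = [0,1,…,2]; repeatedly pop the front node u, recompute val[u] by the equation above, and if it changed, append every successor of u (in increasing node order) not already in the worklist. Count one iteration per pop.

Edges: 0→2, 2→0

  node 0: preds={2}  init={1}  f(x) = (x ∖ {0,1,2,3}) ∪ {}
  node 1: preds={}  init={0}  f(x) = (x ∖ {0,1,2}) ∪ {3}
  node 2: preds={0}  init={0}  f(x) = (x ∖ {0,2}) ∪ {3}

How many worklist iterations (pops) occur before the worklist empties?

4

Trace (4 dequeues):
  [1] u=0 | in {0} | out {1} | ==
  [2] u=1 | in {} | out {0,3} | prev {0} | push {}
  [3] u=2 | in {1} | out {0,1,3} | prev {0} | push {0}
  [4] u=0 | in {0,1,3} | out {1} | ==

Converged values:
  [0] {1}
  [1] {0,3}
  [2] {0,1,3}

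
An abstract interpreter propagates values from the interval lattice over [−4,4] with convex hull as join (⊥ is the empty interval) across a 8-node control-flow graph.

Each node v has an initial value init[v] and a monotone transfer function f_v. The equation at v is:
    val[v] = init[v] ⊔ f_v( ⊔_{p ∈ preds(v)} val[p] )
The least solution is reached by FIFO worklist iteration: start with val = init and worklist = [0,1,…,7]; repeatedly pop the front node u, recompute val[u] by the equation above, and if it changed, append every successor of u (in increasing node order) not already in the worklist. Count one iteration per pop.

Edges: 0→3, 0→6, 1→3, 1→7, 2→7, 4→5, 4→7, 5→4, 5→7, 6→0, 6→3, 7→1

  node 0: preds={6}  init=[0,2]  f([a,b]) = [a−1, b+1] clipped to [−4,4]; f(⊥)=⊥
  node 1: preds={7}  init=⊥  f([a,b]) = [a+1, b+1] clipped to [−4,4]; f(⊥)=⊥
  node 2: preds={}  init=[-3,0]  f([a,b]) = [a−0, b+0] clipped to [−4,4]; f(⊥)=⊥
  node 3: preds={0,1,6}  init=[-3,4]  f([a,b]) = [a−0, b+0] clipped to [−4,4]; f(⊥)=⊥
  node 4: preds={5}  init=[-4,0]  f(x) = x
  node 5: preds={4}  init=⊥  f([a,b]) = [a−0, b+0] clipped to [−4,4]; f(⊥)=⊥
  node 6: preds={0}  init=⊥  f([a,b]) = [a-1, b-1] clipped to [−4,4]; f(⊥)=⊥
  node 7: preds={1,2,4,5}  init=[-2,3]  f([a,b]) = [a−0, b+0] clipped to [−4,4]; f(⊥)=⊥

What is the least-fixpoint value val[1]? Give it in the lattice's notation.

[-3,4]

Trace (20 dequeues):
  [1] u=0 | in ⊥ | out [0,2] | ==
  [2] u=1 | in [-2,3] | out [-1,4] | prev ⊥ | push {}
  [3] u=2 | in ⊥ | out [-3,0] | ==
  [4] u=3 | in [-1,4] | out [-3,4] | ==
  [5] u=4 | in ⊥ | out [-4,0] | ==
  [6] u=5 | in [-4,0] | out [-4,0] | prev ⊥ | push {4}
  [7] u=6 | in [0,2] | out [-1,1] | prev ⊥ | push {0,3}
  [8] u=7 | in [-4,4] | out [-4,4] | prev [-2,3] | push {1}
  [9] u=4 | in [-4,0] | out [-4,0] | ==
  [10] u=0 | in [-1,1] | out [-2,2] | prev [0,2] | push {6}
  [11] u=3 | in [-2,4] | out [-3,4] | ==
  [12] u=1 | in [-4,4] | out [-3,4] | prev [-1,4] | push {3,7}
  [13] u=6 | in [-2,2] | out [-3,1] | prev [-1,1] | push {0}
  [14] u=3 | in [-3,4] | out [-3,4] | ==
  [15] u=7 | in [-4,4] | out [-4,4] | ==
  [16] u=0 | in [-3,1] | out [-4,2] | prev [-2,2] | push {3,6}
  [17] u=3 | in [-4,4] | out [-4,4] | prev [-3,4] | push {}
  [18] u=6 | in [-4,2] | out [-4,1] | prev [-3,1] | push {0,3}
  [19] u=0 | in [-4,1] | out [-4,2] | ==
  [20] u=3 | in [-4,4] | out [-4,4] | ==

Converged values:
  [0] [-4,2]
  [1] [-3,4]
  [2] [-3,0]
  [3] [-4,4]
  [4] [-4,0]
  [5] [-4,0]
  [6] [-4,1]
  [7] [-4,4]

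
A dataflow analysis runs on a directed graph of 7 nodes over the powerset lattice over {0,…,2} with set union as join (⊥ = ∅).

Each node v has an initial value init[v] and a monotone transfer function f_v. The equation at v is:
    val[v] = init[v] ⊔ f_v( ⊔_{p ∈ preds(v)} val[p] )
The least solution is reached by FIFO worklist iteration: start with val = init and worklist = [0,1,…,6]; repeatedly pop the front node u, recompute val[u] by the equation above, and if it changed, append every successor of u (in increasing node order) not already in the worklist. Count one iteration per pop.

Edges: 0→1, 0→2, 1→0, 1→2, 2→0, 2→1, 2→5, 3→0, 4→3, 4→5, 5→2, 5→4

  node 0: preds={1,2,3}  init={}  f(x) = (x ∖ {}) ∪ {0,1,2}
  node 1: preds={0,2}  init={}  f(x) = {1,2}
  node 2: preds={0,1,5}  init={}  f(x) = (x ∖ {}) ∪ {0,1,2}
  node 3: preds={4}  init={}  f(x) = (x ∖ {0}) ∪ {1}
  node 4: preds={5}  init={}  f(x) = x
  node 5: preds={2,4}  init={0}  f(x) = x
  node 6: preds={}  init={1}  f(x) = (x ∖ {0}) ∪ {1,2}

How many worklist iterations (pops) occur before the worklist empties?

Worklist (15 pops):
  #1 pop 0: in={} → {0,1,2} (was {}); enqueue []
  #2 pop 1: in={0,1,2} → {1,2} (was {}); enqueue [0]
  #3 pop 2: in={0,1,2} → {0,1,2} (was {}); enqueue [1]
  #4 pop 3: in={} → {1} (was {}); enqueue []
  #5 pop 4: in={0} → {0} (was {}); enqueue [3]
  #6 pop 5: in={0,1,2} → {0,1,2} (was {0}); enqueue [2,4]
  #7 pop 6: in={} → {1,2} (was {1}); enqueue []
  #8 pop 0: in={0,1,2} → {0,1,2} (no change)
  #9 pop 1: in={0,1,2} → {1,2} (no change)
  #10 pop 3: in={0} → {1} (no change)
  #11 pop 2: in={0,1,2} → {0,1,2} (no change)
  #12 pop 4: in={0,1,2} → {0,1,2} (was {0}); enqueue [3,5]
  #13 pop 3: in={0,1,2} → {1,2} (was {1}); enqueue [0]
  #14 pop 5: in={0,1,2} → {0,1,2} (no change)
  #15 pop 0: in={0,1,2} → {0,1,2} (no change)

Fixpoint:
  val[0] = {0,1,2}
  val[1] = {1,2}
  val[2] = {0,1,2}
  val[3] = {1,2}
  val[4] = {0,1,2}
  val[5] = {0,1,2}
  val[6] = {1,2}

15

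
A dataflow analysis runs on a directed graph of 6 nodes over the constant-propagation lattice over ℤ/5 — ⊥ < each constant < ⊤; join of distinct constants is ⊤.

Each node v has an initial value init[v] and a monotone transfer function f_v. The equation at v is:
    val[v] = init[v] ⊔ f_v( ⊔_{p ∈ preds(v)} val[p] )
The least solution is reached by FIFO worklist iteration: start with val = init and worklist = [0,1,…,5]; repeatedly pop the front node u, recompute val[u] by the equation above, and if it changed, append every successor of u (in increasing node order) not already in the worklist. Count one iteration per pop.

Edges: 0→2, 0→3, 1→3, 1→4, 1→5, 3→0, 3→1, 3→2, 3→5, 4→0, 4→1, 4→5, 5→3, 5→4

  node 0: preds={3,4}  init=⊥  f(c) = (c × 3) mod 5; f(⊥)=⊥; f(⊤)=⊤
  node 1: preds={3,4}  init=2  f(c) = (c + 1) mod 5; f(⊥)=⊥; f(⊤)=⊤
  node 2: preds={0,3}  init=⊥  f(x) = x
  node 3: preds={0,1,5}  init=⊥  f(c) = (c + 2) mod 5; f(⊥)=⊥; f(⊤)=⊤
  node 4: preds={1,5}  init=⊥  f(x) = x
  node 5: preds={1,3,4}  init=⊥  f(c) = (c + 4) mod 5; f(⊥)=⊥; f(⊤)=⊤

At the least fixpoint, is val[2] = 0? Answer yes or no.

Trace (15 dequeues):
  [1] u=0 | in ⊥ | out ⊥ | ==
  [2] u=1 | in ⊥ | out 2 | ==
  [3] u=2 | in ⊥ | out ⊥ | ==
  [4] u=3 | in 2 | out 4 | prev ⊥ | push {0,1,2}
  [5] u=4 | in 2 | out 2 | prev ⊥ | push {}
  [6] u=5 | in ⊤ | out ⊤ | prev ⊥ | push {3,4}
  [7] u=0 | in ⊤ | out ⊤ | prev ⊥ | push {}
  [8] u=1 | in ⊤ | out ⊤ | prev 2 | push {5}
  [9] u=2 | in ⊤ | out ⊤ | prev ⊥ | push {}
  [10] u=3 | in ⊤ | out ⊤ | prev 4 | push {0,1,2}
  [11] u=4 | in ⊤ | out ⊤ | prev 2 | push {}
  [12] u=5 | in ⊤ | out ⊤ | ==
  [13] u=0 | in ⊤ | out ⊤ | ==
  [14] u=1 | in ⊤ | out ⊤ | ==
  [15] u=2 | in ⊤ | out ⊤ | ==

Converged values:
  [0] ⊤
  [1] ⊤
  [2] ⊤
  [3] ⊤
  [4] ⊤
  [5] ⊤

no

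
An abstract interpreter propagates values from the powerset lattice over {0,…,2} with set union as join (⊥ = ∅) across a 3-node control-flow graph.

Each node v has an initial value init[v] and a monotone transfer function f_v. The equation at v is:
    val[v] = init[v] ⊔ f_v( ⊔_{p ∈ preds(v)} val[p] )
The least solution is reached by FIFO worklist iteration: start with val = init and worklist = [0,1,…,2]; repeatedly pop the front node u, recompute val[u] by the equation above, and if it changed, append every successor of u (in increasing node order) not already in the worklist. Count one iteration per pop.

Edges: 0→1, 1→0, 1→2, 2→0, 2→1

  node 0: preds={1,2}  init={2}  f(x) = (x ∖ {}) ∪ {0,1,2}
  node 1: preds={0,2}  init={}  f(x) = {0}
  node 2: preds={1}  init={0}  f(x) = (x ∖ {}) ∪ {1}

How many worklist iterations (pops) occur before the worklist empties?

5

Trace (5 dequeues):
  [1] u=0 | in {0} | out {0,1,2} | prev {2} | push {}
  [2] u=1 | in {0,1,2} | out {0} | prev {} | push {0}
  [3] u=2 | in {0} | out {0,1} | prev {0} | push {1}
  [4] u=0 | in {0,1} | out {0,1,2} | ==
  [5] u=1 | in {0,1,2} | out {0} | ==

Converged values:
  [0] {0,1,2}
  [1] {0}
  [2] {0,1}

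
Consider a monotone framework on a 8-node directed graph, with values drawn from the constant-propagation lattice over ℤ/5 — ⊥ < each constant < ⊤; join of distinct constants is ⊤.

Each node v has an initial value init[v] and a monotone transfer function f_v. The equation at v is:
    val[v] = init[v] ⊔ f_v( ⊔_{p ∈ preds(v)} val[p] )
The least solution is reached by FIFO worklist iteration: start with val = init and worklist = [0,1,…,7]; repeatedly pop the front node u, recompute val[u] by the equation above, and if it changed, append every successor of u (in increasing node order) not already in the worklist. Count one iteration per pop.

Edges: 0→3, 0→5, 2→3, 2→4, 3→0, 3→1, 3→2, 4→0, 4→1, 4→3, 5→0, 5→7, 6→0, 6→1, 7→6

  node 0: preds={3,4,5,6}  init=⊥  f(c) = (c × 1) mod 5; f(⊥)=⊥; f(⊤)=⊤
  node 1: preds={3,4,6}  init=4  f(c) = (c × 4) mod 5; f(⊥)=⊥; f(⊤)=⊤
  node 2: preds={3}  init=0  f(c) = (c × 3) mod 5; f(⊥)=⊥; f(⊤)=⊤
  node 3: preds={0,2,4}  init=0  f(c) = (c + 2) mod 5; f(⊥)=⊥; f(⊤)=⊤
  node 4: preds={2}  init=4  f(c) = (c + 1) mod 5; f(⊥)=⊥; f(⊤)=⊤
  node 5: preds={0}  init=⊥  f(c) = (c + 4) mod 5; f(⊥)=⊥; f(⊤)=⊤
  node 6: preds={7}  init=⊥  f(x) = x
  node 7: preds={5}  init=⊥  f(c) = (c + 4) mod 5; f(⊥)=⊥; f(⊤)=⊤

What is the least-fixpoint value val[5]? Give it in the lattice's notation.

Worklist (16 pops):
  #1 pop 0: in=⊤ → ⊤ (was ⊥); enqueue []
  #2 pop 1: in=⊤ → ⊤ (was 4); enqueue []
  #3 pop 2: in=0 → 0 (no change)
  #4 pop 3: in=⊤ → ⊤ (was 0); enqueue [0,1,2]
  #5 pop 4: in=0 → ⊤ (was 4); enqueue [3]
  #6 pop 5: in=⊤ → ⊤ (was ⊥); enqueue []
  #7 pop 6: in=⊥ → ⊥ (no change)
  #8 pop 7: in=⊤ → ⊤ (was ⊥); enqueue [6]
  #9 pop 0: in=⊤ → ⊤ (no change)
  #10 pop 1: in=⊤ → ⊤ (no change)
  #11 pop 2: in=⊤ → ⊤ (was 0); enqueue [4]
  #12 pop 3: in=⊤ → ⊤ (no change)
  #13 pop 6: in=⊤ → ⊤ (was ⊥); enqueue [0,1]
  #14 pop 4: in=⊤ → ⊤ (no change)
  #15 pop 0: in=⊤ → ⊤ (no change)
  #16 pop 1: in=⊤ → ⊤ (no change)

Fixpoint:
  val[0] = ⊤
  val[1] = ⊤
  val[2] = ⊤
  val[3] = ⊤
  val[4] = ⊤
  val[5] = ⊤
  val[6] = ⊤
  val[7] = ⊤

⊤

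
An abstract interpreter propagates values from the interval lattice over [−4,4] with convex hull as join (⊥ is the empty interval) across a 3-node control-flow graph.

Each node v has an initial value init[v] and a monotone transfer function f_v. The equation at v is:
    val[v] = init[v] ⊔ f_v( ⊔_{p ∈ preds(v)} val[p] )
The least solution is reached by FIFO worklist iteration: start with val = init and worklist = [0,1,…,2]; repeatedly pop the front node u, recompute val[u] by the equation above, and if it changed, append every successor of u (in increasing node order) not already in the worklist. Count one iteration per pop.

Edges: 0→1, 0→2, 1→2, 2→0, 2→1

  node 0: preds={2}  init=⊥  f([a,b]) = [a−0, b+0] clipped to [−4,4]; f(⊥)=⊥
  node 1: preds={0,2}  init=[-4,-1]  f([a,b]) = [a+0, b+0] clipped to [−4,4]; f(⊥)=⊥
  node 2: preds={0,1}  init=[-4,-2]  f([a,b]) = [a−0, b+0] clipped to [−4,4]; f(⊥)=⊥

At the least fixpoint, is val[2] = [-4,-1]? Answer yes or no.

yes

Trace (6 dequeues):
  [1] u=0 | in [-4,-2] | out [-4,-2] | prev ⊥ | push {}
  [2] u=1 | in [-4,-2] | out [-4,-1] | ==
  [3] u=2 | in [-4,-1] | out [-4,-1] | prev [-4,-2] | push {0,1}
  [4] u=0 | in [-4,-1] | out [-4,-1] | prev [-4,-2] | push {2}
  [5] u=1 | in [-4,-1] | out [-4,-1] | ==
  [6] u=2 | in [-4,-1] | out [-4,-1] | ==

Converged values:
  [0] [-4,-1]
  [1] [-4,-1]
  [2] [-4,-1]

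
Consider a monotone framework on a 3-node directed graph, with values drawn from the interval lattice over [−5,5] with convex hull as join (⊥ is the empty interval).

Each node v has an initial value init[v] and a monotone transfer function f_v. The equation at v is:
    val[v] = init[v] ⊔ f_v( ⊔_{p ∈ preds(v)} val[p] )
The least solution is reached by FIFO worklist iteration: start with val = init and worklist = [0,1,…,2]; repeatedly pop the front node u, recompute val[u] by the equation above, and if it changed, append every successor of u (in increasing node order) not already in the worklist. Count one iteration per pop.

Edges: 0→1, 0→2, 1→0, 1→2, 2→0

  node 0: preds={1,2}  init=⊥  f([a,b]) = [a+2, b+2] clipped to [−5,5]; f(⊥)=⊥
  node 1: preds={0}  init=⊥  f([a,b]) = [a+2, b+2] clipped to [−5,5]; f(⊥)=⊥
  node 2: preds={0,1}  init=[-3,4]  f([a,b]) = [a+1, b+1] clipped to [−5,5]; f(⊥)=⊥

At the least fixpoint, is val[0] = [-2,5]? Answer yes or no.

no

Worklist (4 pops):
  #1 pop 0: in=[-3,4] → [-1,5] (was ⊥); enqueue []
  #2 pop 1: in=[-1,5] → [1,5] (was ⊥); enqueue [0]
  #3 pop 2: in=[-1,5] → [-3,5] (was [-3,4]); enqueue []
  #4 pop 0: in=[-3,5] → [-1,5] (no change)

Fixpoint:
  val[0] = [-1,5]
  val[1] = [1,5]
  val[2] = [-3,5]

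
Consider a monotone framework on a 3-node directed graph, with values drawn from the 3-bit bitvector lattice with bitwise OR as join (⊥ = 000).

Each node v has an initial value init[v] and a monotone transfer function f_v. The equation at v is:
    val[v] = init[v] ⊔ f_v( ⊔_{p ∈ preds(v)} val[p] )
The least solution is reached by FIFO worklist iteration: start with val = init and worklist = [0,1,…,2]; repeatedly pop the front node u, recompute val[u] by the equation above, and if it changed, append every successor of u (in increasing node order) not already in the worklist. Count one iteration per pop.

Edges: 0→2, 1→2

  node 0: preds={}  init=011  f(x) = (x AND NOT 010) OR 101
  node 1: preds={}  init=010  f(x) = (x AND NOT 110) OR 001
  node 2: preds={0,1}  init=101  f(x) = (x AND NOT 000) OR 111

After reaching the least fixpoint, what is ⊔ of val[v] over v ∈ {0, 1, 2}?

111

Worklist (3 pops):
  #1 pop 0: in=000 → 111 (was 011); enqueue []
  #2 pop 1: in=000 → 011 (was 010); enqueue []
  #3 pop 2: in=111 → 111 (was 101); enqueue []

Fixpoint:
  val[0] = 111
  val[1] = 011
  val[2] = 111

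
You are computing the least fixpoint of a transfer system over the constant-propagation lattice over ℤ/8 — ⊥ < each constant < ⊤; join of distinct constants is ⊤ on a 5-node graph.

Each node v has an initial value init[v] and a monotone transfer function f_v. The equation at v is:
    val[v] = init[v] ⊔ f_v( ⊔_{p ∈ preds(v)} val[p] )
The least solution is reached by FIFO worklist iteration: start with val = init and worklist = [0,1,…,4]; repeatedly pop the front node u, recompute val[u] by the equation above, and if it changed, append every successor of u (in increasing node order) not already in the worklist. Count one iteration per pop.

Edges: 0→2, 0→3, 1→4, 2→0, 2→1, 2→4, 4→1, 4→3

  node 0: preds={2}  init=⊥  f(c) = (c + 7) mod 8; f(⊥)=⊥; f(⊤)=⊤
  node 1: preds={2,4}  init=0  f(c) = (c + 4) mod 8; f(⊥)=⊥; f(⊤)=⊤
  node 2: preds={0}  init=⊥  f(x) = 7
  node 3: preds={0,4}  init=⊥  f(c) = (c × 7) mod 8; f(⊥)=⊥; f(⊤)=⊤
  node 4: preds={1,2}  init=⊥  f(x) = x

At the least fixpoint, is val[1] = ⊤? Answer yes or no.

Trace (10 dequeues):
  [1] u=0 | in ⊥ | out ⊥ | ==
  [2] u=1 | in ⊥ | out 0 | ==
  [3] u=2 | in ⊥ | out 7 | prev ⊥ | push {0,1}
  [4] u=3 | in ⊥ | out ⊥ | ==
  [5] u=4 | in ⊤ | out ⊤ | prev ⊥ | push {3}
  [6] u=0 | in 7 | out 6 | prev ⊥ | push {2}
  [7] u=1 | in ⊤ | out ⊤ | prev 0 | push {4}
  [8] u=3 | in ⊤ | out ⊤ | prev ⊥ | push {}
  [9] u=2 | in 6 | out 7 | ==
  [10] u=4 | in ⊤ | out ⊤ | ==

Converged values:
  [0] 6
  [1] ⊤
  [2] 7
  [3] ⊤
  [4] ⊤

yes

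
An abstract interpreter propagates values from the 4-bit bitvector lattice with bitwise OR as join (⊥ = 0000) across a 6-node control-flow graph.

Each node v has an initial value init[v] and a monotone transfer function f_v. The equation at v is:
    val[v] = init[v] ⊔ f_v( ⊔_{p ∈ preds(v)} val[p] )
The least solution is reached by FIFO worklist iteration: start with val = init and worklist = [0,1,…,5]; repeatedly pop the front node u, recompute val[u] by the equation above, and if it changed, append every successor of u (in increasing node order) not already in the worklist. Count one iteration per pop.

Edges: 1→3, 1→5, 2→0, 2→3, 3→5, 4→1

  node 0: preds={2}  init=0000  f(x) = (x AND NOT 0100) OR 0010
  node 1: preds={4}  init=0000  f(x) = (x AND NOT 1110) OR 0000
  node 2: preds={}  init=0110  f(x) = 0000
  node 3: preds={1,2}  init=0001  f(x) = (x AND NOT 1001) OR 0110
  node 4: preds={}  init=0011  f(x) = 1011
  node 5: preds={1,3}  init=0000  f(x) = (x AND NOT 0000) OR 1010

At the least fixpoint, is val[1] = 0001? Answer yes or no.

Trace (7 dequeues):
  [1] u=0 | in 0110 | out 0010 | prev 0000 | push {}
  [2] u=1 | in 0011 | out 0001 | prev 0000 | push {}
  [3] u=2 | in 0000 | out 0110 | ==
  [4] u=3 | in 0111 | out 0111 | prev 0001 | push {}
  [5] u=4 | in 0000 | out 1011 | prev 0011 | push {1}
  [6] u=5 | in 0111 | out 1111 | prev 0000 | push {}
  [7] u=1 | in 1011 | out 0001 | ==

Converged values:
  [0] 0010
  [1] 0001
  [2] 0110
  [3] 0111
  [4] 1011
  [5] 1111

yes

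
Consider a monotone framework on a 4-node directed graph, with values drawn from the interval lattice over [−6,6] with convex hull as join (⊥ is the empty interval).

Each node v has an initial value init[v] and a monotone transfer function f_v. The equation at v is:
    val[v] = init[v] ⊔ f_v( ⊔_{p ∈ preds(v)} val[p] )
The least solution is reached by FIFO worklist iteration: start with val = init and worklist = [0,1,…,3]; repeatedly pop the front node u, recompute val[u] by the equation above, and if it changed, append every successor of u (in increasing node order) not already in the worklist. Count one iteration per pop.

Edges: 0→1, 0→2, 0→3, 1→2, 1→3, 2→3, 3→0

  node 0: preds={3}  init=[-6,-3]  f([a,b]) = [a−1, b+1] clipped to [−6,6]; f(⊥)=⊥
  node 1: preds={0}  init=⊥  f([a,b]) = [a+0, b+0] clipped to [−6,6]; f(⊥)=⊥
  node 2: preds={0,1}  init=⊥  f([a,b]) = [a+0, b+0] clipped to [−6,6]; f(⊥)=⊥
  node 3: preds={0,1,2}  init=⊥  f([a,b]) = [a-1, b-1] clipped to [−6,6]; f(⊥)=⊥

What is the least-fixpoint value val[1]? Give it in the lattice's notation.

[-6,-3]

Trace (5 dequeues):
  [1] u=0 | in ⊥ | out [-6,-3] | ==
  [2] u=1 | in [-6,-3] | out [-6,-3] | prev ⊥ | push {}
  [3] u=2 | in [-6,-3] | out [-6,-3] | prev ⊥ | push {}
  [4] u=3 | in [-6,-3] | out [-6,-4] | prev ⊥ | push {0}
  [5] u=0 | in [-6,-4] | out [-6,-3] | ==

Converged values:
  [0] [-6,-3]
  [1] [-6,-3]
  [2] [-6,-3]
  [3] [-6,-4]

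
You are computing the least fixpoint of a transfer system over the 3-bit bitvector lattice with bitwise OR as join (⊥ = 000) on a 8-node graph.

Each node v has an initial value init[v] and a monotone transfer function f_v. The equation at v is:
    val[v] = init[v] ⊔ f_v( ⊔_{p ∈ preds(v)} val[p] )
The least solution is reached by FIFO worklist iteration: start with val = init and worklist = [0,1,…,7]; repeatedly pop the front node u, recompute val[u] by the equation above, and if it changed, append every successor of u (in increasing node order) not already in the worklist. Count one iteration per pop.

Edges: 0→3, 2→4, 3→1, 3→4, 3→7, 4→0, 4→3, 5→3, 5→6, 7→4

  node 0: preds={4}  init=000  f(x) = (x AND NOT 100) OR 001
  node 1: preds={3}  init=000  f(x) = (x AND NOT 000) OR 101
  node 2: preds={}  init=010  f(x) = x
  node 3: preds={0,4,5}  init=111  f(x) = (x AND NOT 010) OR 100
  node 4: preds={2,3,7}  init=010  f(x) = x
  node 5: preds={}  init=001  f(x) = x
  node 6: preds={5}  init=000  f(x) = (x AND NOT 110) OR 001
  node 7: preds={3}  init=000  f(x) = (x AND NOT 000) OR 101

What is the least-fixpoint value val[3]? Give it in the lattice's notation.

111

Worklist (11 pops):
  #1 pop 0: in=010 → 011 (was 000); enqueue []
  #2 pop 1: in=111 → 111 (was 000); enqueue []
  #3 pop 2: in=000 → 010 (no change)
  #4 pop 3: in=011 → 111 (no change)
  #5 pop 4: in=111 → 111 (was 010); enqueue [0,3]
  #6 pop 5: in=000 → 001 (no change)
  #7 pop 6: in=001 → 001 (was 000); enqueue []
  #8 pop 7: in=111 → 111 (was 000); enqueue [4]
  #9 pop 0: in=111 → 011 (no change)
  #10 pop 3: in=111 → 111 (no change)
  #11 pop 4: in=111 → 111 (no change)

Fixpoint:
  val[0] = 011
  val[1] = 111
  val[2] = 010
  val[3] = 111
  val[4] = 111
  val[5] = 001
  val[6] = 001
  val[7] = 111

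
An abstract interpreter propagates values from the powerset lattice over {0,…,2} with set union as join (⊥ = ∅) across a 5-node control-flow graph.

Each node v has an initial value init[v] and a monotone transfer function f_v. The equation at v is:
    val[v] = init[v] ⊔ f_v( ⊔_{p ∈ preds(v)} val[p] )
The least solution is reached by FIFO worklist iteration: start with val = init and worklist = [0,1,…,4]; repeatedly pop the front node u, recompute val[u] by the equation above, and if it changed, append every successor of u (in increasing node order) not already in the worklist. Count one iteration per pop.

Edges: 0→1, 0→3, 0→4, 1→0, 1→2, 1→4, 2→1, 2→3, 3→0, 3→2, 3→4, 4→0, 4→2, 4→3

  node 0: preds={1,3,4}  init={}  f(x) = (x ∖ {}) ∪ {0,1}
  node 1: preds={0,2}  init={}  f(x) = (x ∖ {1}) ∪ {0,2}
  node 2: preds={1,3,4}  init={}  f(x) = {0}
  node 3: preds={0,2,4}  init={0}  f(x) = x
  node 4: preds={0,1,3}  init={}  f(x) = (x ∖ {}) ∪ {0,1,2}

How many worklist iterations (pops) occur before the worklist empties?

Worklist (12 pops):
  #1 pop 0: in={0} → {0,1} (was {}); enqueue []
  #2 pop 1: in={0,1} → {0,2} (was {}); enqueue [0]
  #3 pop 2: in={0,2} → {0} (was {}); enqueue [1]
  #4 pop 3: in={0,1} → {0,1} (was {0}); enqueue [2]
  #5 pop 4: in={0,1,2} → {0,1,2} (was {}); enqueue [3]
  #6 pop 0: in={0,1,2} → {0,1,2} (was {0,1}); enqueue [4]
  #7 pop 1: in={0,1,2} → {0,2} (no change)
  #8 pop 2: in={0,1,2} → {0} (no change)
  #9 pop 3: in={0,1,2} → {0,1,2} (was {0,1}); enqueue [0,2]
  #10 pop 4: in={0,1,2} → {0,1,2} (no change)
  #11 pop 0: in={0,1,2} → {0,1,2} (no change)
  #12 pop 2: in={0,1,2} → {0} (no change)

Fixpoint:
  val[0] = {0,1,2}
  val[1] = {0,2}
  val[2] = {0}
  val[3] = {0,1,2}
  val[4] = {0,1,2}

12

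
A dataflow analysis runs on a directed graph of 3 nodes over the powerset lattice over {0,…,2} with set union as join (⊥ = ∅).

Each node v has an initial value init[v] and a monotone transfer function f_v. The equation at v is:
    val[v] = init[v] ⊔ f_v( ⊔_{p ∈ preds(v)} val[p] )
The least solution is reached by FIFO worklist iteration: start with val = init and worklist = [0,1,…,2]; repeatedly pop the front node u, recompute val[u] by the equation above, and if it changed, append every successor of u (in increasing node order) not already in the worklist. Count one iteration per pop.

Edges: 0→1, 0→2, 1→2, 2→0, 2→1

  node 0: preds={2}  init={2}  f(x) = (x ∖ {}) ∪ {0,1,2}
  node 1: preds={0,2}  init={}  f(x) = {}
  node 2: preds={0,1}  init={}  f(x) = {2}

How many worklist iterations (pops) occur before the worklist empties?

5

Trace (5 dequeues):
  [1] u=0 | in {} | out {0,1,2} | prev {2} | push {}
  [2] u=1 | in {0,1,2} | out {} | ==
  [3] u=2 | in {0,1,2} | out {2} | prev {} | push {0,1}
  [4] u=0 | in {2} | out {0,1,2} | ==
  [5] u=1 | in {0,1,2} | out {} | ==

Converged values:
  [0] {0,1,2}
  [1] {}
  [2] {2}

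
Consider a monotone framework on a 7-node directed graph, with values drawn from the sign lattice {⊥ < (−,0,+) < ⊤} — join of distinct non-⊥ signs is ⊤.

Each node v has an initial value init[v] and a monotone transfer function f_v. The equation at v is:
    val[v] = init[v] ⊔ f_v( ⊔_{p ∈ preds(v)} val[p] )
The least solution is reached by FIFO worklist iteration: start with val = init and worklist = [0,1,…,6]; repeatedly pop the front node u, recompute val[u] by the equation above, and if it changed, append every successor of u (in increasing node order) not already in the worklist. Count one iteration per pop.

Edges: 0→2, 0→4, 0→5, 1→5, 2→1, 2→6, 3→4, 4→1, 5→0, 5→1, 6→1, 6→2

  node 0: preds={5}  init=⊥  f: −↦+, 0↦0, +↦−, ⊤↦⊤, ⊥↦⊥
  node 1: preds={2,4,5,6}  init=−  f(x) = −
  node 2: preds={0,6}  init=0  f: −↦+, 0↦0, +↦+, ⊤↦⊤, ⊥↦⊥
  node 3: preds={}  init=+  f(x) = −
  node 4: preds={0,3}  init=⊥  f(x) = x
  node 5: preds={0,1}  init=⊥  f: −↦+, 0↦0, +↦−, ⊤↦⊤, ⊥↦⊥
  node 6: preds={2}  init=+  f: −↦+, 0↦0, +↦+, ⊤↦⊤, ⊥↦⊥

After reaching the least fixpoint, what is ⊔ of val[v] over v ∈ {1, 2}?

⊤

Iteration log — 12 steps:
  step 1. node 0  ⊔preds=⊥  new=⊥  stable
  step 2. node 1  ⊔preds=⊤  new=−  stable
  step 3. node 2  ⊔preds=+  new=⊤  old=0  +wl: 1
  step 4. node 3  ⊔preds=⊥  new=⊤  old=+  +wl: 
  step 5. node 4  ⊔preds=⊤  new=⊤  old=⊥  +wl: 
  step 6. node 5  ⊔preds=−  new=+  old=⊥  +wl: 0
  step 7. node 6  ⊔preds=⊤  new=⊤  old=+  +wl: 2
  step 8. node 1  ⊔preds=⊤  new=−  stable
  step 9. node 0  ⊔preds=+  new=−  old=⊥  +wl: 4,5
  step 10. node 2  ⊔preds=⊤  new=⊤  stable
  step 11. node 4  ⊔preds=⊤  new=⊤  stable
  step 12. node 5  ⊔preds=−  new=+  stable

Least fixpoint reached:
  node 0: −
  node 1: −
  node 2: ⊤
  node 3: ⊤
  node 4: ⊤
  node 5: +
  node 6: ⊤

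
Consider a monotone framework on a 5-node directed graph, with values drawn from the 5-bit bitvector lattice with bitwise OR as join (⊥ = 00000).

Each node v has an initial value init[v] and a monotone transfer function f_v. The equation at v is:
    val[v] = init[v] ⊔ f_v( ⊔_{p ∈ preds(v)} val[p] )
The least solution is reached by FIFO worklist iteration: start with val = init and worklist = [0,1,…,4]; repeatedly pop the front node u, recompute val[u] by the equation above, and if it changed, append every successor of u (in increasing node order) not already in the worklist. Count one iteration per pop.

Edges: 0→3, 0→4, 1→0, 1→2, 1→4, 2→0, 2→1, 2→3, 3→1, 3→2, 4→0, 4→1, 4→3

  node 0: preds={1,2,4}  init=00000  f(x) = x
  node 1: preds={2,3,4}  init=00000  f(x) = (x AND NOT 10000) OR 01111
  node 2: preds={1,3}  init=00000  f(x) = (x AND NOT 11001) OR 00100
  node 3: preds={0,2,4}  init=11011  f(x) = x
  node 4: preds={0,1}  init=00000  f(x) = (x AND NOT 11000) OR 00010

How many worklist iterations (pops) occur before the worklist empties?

Worklist (10 pops):
  #1 pop 0: in=00000 → 00000 (no change)
  #2 pop 1: in=11011 → 01111 (was 00000); enqueue [0]
  #3 pop 2: in=11111 → 00110 (was 00000); enqueue [1]
  #4 pop 3: in=00110 → 11111 (was 11011); enqueue [2]
  #5 pop 4: in=01111 → 00111 (was 00000); enqueue [3]
  #6 pop 0: in=01111 → 01111 (was 00000); enqueue [4]
  #7 pop 1: in=11111 → 01111 (no change)
  #8 pop 2: in=11111 → 00110 (no change)
  #9 pop 3: in=01111 → 11111 (no change)
  #10 pop 4: in=01111 → 00111 (no change)

Fixpoint:
  val[0] = 01111
  val[1] = 01111
  val[2] = 00110
  val[3] = 11111
  val[4] = 00111

10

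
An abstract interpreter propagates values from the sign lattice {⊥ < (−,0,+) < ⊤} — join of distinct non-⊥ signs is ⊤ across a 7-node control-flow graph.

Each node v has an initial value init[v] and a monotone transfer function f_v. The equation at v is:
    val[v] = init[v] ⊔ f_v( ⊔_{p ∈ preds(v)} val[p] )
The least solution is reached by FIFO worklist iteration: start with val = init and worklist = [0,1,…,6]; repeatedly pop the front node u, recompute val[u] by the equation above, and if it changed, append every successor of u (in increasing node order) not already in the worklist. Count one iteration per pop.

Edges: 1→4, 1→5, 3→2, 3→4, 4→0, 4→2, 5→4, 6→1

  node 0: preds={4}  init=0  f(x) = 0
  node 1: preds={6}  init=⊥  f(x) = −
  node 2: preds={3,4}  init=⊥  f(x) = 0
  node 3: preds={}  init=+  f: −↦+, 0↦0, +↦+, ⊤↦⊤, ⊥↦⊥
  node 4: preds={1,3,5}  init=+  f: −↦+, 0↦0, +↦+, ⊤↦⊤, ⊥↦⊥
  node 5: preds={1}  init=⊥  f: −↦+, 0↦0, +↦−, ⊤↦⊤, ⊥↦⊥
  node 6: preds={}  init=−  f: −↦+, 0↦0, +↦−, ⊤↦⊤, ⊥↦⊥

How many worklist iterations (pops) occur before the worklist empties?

Trace (10 dequeues):
  [1] u=0 | in + | out 0 | ==
  [2] u=1 | in − | out − | prev ⊥ | push {}
  [3] u=2 | in + | out 0 | prev ⊥ | push {}
  [4] u=3 | in ⊥ | out + | ==
  [5] u=4 | in ⊤ | out ⊤ | prev + | push {0,2}
  [6] u=5 | in − | out + | prev ⊥ | push {4}
  [7] u=6 | in ⊥ | out − | ==
  [8] u=0 | in ⊤ | out 0 | ==
  [9] u=2 | in ⊤ | out 0 | ==
  [10] u=4 | in ⊤ | out ⊤ | ==

Converged values:
  [0] 0
  [1] −
  [2] 0
  [3] +
  [4] ⊤
  [5] +
  [6] −

10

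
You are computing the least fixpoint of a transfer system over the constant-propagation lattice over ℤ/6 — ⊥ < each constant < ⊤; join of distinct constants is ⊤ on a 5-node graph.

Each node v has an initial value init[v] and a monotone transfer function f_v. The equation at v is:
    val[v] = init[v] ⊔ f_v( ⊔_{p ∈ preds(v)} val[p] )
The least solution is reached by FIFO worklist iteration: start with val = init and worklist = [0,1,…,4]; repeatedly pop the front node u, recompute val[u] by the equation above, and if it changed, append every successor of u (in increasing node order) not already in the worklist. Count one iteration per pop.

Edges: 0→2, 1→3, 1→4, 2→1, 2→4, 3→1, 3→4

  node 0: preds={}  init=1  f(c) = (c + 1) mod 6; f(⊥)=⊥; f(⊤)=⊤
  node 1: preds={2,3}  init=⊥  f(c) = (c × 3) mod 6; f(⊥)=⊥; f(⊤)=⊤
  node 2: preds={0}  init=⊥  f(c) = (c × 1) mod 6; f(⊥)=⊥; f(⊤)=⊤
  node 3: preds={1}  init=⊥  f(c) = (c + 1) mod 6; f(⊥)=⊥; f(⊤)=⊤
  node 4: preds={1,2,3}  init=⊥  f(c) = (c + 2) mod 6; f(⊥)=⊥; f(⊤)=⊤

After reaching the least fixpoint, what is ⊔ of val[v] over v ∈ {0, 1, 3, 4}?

Worklist (12 pops):
  #1 pop 0: in=⊥ → 1 (no change)
  #2 pop 1: in=⊥ → ⊥ (no change)
  #3 pop 2: in=1 → 1 (was ⊥); enqueue [1]
  #4 pop 3: in=⊥ → ⊥ (no change)
  #5 pop 4: in=1 → 3 (was ⊥); enqueue []
  #6 pop 1: in=1 → 3 (was ⊥); enqueue [3,4]
  #7 pop 3: in=3 → 4 (was ⊥); enqueue [1]
  #8 pop 4: in=⊤ → ⊤ (was 3); enqueue []
  #9 pop 1: in=⊤ → ⊤ (was 3); enqueue [3,4]
  #10 pop 3: in=⊤ → ⊤ (was 4); enqueue [1]
  #11 pop 4: in=⊤ → ⊤ (no change)
  #12 pop 1: in=⊤ → ⊤ (no change)

Fixpoint:
  val[0] = 1
  val[1] = ⊤
  val[2] = 1
  val[3] = ⊤
  val[4] = ⊤

⊤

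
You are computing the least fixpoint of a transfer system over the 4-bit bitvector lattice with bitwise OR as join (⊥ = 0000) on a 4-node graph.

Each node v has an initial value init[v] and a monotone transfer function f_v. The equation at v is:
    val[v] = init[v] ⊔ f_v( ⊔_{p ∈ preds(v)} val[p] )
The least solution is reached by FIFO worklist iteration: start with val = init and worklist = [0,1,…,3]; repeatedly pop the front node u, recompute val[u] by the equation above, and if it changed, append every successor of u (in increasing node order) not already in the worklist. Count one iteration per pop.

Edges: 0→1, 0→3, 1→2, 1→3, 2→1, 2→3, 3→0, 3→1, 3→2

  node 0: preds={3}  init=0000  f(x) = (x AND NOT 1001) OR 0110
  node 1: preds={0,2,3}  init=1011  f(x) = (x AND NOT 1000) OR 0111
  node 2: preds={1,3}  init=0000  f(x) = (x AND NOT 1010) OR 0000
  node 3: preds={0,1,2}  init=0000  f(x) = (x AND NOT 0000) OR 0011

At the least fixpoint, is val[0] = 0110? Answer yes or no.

Trace (7 dequeues):
  [1] u=0 | in 0000 | out 0110 | prev 0000 | push {}
  [2] u=1 | in 0110 | out 1111 | prev 1011 | push {}
  [3] u=2 | in 1111 | out 0101 | prev 0000 | push {1}
  [4] u=3 | in 1111 | out 1111 | prev 0000 | push {0,2}
  [5] u=1 | in 1111 | out 1111 | ==
  [6] u=0 | in 1111 | out 0110 | ==
  [7] u=2 | in 1111 | out 0101 | ==

Converged values:
  [0] 0110
  [1] 1111
  [2] 0101
  [3] 1111

yes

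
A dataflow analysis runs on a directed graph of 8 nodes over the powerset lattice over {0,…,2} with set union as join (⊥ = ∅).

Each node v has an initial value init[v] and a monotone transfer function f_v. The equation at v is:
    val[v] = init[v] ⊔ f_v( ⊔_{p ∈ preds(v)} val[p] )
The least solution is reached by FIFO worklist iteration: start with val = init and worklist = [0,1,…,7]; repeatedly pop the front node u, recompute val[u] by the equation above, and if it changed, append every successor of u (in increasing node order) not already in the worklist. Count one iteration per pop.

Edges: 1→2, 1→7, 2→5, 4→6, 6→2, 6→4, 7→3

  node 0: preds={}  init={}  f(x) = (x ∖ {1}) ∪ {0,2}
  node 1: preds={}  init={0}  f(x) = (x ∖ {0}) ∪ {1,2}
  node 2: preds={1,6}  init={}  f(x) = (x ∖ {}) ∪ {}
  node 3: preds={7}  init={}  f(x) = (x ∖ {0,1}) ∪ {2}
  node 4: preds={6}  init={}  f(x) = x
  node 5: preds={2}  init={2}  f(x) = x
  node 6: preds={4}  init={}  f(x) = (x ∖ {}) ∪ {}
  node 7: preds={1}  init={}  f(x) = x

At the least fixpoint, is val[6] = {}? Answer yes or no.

Trace (9 dequeues):
  [1] u=0 | in {} | out {0,2} | prev {} | push {}
  [2] u=1 | in {} | out {0,1,2} | prev {0} | push {}
  [3] u=2 | in {0,1,2} | out {0,1,2} | prev {} | push {}
  [4] u=3 | in {} | out {2} | prev {} | push {}
  [5] u=4 | in {} | out {} | ==
  [6] u=5 | in {0,1,2} | out {0,1,2} | prev {2} | push {}
  [7] u=6 | in {} | out {} | ==
  [8] u=7 | in {0,1,2} | out {0,1,2} | prev {} | push {3}
  [9] u=3 | in {0,1,2} | out {2} | ==

Converged values:
  [0] {0,2}
  [1] {0,1,2}
  [2] {0,1,2}
  [3] {2}
  [4] {}
  [5] {0,1,2}
  [6] {}
  [7] {0,1,2}

yes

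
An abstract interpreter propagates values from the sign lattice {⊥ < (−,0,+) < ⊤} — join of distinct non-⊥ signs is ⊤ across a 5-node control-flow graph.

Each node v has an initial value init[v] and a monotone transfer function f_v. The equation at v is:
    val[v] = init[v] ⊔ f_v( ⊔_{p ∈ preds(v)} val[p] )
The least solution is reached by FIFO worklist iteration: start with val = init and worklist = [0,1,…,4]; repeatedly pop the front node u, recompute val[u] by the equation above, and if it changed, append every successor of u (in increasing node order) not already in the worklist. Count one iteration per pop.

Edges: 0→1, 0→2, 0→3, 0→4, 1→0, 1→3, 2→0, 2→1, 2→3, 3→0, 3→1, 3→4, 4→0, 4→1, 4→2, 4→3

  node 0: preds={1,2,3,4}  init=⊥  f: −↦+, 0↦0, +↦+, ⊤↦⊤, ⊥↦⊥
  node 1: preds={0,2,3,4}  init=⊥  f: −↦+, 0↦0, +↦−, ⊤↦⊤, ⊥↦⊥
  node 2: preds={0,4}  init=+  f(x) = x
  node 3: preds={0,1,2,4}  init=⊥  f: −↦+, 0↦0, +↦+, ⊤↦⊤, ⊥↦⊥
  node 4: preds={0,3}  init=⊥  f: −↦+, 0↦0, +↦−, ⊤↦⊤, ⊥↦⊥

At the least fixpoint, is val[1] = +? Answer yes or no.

no

Worklist (12 pops):
  #1 pop 0: in=+ → + (was ⊥); enqueue []
  #2 pop 1: in=+ → − (was ⊥); enqueue [0]
  #3 pop 2: in=+ → + (no change)
  #4 pop 3: in=⊤ → ⊤ (was ⊥); enqueue [1]
  #5 pop 4: in=⊤ → ⊤ (was ⊥); enqueue [2,3]
  #6 pop 0: in=⊤ → ⊤ (was +); enqueue [4]
  #7 pop 1: in=⊤ → ⊤ (was −); enqueue [0]
  #8 pop 2: in=⊤ → ⊤ (was +); enqueue [1]
  #9 pop 3: in=⊤ → ⊤ (no change)
  #10 pop 4: in=⊤ → ⊤ (no change)
  #11 pop 0: in=⊤ → ⊤ (no change)
  #12 pop 1: in=⊤ → ⊤ (no change)

Fixpoint:
  val[0] = ⊤
  val[1] = ⊤
  val[2] = ⊤
  val[3] = ⊤
  val[4] = ⊤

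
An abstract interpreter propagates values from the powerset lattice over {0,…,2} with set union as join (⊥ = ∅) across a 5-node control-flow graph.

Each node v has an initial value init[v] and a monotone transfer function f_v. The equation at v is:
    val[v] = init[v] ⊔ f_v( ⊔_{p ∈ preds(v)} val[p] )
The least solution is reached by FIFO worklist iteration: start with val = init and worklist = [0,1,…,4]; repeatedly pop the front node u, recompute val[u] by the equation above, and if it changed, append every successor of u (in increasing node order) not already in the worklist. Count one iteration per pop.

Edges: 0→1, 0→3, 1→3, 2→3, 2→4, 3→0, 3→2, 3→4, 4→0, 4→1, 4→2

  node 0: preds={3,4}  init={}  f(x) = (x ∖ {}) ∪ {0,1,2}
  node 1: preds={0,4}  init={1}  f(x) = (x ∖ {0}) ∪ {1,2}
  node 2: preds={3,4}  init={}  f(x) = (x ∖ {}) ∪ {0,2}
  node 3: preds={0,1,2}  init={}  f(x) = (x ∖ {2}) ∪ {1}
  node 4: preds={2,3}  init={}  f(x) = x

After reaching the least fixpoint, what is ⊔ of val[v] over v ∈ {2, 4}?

{0,1,2}

Worklist (10 pops):
  #1 pop 0: in={} → {0,1,2} (was {}); enqueue []
  #2 pop 1: in={0,1,2} → {1,2} (was {1}); enqueue []
  #3 pop 2: in={} → {0,2} (was {}); enqueue []
  #4 pop 3: in={0,1,2} → {0,1} (was {}); enqueue [0,2]
  #5 pop 4: in={0,1,2} → {0,1,2} (was {}); enqueue [1]
  #6 pop 0: in={0,1,2} → {0,1,2} (no change)
  #7 pop 2: in={0,1,2} → {0,1,2} (was {0,2}); enqueue [3,4]
  #8 pop 1: in={0,1,2} → {1,2} (no change)
  #9 pop 3: in={0,1,2} → {0,1} (no change)
  #10 pop 4: in={0,1,2} → {0,1,2} (no change)

Fixpoint:
  val[0] = {0,1,2}
  val[1] = {1,2}
  val[2] = {0,1,2}
  val[3] = {0,1}
  val[4] = {0,1,2}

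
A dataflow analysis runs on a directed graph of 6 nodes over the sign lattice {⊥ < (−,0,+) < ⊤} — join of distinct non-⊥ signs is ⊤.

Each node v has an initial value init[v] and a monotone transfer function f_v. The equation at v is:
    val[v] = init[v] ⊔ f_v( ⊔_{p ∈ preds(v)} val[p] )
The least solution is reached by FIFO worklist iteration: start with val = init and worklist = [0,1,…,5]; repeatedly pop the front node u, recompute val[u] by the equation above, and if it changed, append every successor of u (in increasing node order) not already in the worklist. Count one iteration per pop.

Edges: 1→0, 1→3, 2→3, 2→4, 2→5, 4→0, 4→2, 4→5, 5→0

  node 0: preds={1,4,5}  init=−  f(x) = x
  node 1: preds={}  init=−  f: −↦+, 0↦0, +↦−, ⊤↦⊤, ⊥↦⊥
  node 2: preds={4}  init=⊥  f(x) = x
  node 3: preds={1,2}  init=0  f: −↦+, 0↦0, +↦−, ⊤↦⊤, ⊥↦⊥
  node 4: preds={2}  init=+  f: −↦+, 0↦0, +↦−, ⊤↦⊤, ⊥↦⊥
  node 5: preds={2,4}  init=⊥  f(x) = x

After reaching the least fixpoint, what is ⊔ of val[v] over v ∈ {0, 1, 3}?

Worklist (11 pops):
  #1 pop 0: in=⊤ → ⊤ (was −); enqueue []
  #2 pop 1: in=⊥ → − (no change)
  #3 pop 2: in=+ → + (was ⊥); enqueue []
  #4 pop 3: in=⊤ → ⊤ (was 0); enqueue []
  #5 pop 4: in=+ → ⊤ (was +); enqueue [0,2]
  #6 pop 5: in=⊤ → ⊤ (was ⊥); enqueue []
  #7 pop 0: in=⊤ → ⊤ (no change)
  #8 pop 2: in=⊤ → ⊤ (was +); enqueue [3,4,5]
  #9 pop 3: in=⊤ → ⊤ (no change)
  #10 pop 4: in=⊤ → ⊤ (no change)
  #11 pop 5: in=⊤ → ⊤ (no change)

Fixpoint:
  val[0] = ⊤
  val[1] = −
  val[2] = ⊤
  val[3] = ⊤
  val[4] = ⊤
  val[5] = ⊤

⊤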